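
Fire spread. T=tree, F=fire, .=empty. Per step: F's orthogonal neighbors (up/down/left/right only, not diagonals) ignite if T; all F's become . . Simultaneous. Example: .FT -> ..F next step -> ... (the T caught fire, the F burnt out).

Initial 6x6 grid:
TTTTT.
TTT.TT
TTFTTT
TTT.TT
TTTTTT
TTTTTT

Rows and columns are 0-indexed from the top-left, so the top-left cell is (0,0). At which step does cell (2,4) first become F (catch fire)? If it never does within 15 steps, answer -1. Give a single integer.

Step 1: cell (2,4)='T' (+4 fires, +1 burnt)
Step 2: cell (2,4)='F' (+6 fires, +4 burnt)
  -> target ignites at step 2
Step 3: cell (2,4)='.' (+10 fires, +6 burnt)
Step 4: cell (2,4)='.' (+8 fires, +10 burnt)
Step 5: cell (2,4)='.' (+3 fires, +8 burnt)
Step 6: cell (2,4)='.' (+1 fires, +3 burnt)
Step 7: cell (2,4)='.' (+0 fires, +1 burnt)
  fire out at step 7

2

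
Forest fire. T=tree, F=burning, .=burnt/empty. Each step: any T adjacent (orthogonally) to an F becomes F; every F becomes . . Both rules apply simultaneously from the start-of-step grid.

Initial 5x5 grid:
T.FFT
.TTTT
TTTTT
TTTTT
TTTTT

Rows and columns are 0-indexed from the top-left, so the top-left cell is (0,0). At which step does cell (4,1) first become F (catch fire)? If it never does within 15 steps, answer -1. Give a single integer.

Step 1: cell (4,1)='T' (+3 fires, +2 burnt)
Step 2: cell (4,1)='T' (+4 fires, +3 burnt)
Step 3: cell (4,1)='T' (+4 fires, +4 burnt)
Step 4: cell (4,1)='T' (+5 fires, +4 burnt)
Step 5: cell (4,1)='F' (+3 fires, +5 burnt)
  -> target ignites at step 5
Step 6: cell (4,1)='.' (+1 fires, +3 burnt)
Step 7: cell (4,1)='.' (+0 fires, +1 burnt)
  fire out at step 7

5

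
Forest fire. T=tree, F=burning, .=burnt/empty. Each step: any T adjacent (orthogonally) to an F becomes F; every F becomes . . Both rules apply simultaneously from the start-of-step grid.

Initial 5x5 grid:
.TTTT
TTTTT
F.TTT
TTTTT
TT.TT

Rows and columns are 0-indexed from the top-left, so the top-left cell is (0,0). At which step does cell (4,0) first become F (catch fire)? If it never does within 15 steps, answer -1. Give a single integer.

Step 1: cell (4,0)='T' (+2 fires, +1 burnt)
Step 2: cell (4,0)='F' (+3 fires, +2 burnt)
  -> target ignites at step 2
Step 3: cell (4,0)='.' (+4 fires, +3 burnt)
Step 4: cell (4,0)='.' (+4 fires, +4 burnt)
Step 5: cell (4,0)='.' (+5 fires, +4 burnt)
Step 6: cell (4,0)='.' (+3 fires, +5 burnt)
Step 7: cell (4,0)='.' (+0 fires, +3 burnt)
  fire out at step 7

2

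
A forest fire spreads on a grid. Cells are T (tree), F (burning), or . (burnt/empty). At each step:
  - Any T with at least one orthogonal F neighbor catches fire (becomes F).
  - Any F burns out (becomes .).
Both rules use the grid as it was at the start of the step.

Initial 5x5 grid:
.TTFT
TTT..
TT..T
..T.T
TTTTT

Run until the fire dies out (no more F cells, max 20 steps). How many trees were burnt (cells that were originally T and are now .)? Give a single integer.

Answer: 8

Derivation:
Step 1: +2 fires, +1 burnt (F count now 2)
Step 2: +2 fires, +2 burnt (F count now 2)
Step 3: +1 fires, +2 burnt (F count now 1)
Step 4: +2 fires, +1 burnt (F count now 2)
Step 5: +1 fires, +2 burnt (F count now 1)
Step 6: +0 fires, +1 burnt (F count now 0)
Fire out after step 6
Initially T: 16, now '.': 17
Total burnt (originally-T cells now '.'): 8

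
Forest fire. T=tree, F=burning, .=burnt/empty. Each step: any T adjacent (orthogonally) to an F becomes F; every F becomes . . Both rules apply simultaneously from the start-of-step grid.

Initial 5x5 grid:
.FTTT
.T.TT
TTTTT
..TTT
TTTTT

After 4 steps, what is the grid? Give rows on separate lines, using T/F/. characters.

Step 1: 2 trees catch fire, 1 burn out
  ..FTT
  .F.TT
  TTTTT
  ..TTT
  TTTTT
Step 2: 2 trees catch fire, 2 burn out
  ...FT
  ...TT
  TFTTT
  ..TTT
  TTTTT
Step 3: 4 trees catch fire, 2 burn out
  ....F
  ...FT
  F.FTT
  ..TTT
  TTTTT
Step 4: 3 trees catch fire, 4 burn out
  .....
  ....F
  ...FT
  ..FTT
  TTTTT

.....
....F
...FT
..FTT
TTTTT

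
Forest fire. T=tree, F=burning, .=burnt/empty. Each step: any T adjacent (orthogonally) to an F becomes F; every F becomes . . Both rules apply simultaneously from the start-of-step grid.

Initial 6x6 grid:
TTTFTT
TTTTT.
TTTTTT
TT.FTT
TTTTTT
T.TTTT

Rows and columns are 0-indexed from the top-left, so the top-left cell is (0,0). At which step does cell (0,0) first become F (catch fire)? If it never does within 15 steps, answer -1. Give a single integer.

Step 1: cell (0,0)='T' (+6 fires, +2 burnt)
Step 2: cell (0,0)='T' (+10 fires, +6 burnt)
Step 3: cell (0,0)='F' (+8 fires, +10 burnt)
  -> target ignites at step 3
Step 4: cell (0,0)='.' (+5 fires, +8 burnt)
Step 5: cell (0,0)='.' (+2 fires, +5 burnt)
Step 6: cell (0,0)='.' (+0 fires, +2 burnt)
  fire out at step 6

3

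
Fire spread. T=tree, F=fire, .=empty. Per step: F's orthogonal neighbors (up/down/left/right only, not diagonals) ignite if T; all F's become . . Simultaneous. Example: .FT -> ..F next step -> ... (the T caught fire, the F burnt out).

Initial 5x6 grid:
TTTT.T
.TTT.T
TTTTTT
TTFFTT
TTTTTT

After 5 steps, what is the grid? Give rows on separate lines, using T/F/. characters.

Step 1: 6 trees catch fire, 2 burn out
  TTTT.T
  .TTT.T
  TTFFTT
  TF..FT
  TTFFTT
Step 2: 8 trees catch fire, 6 burn out
  TTTT.T
  .TFF.T
  TF..FT
  F....F
  TF..FT
Step 3: 7 trees catch fire, 8 burn out
  TTFF.T
  .F...T
  F....F
  ......
  F....F
Step 4: 2 trees catch fire, 7 burn out
  TF...T
  .....F
  ......
  ......
  ......
Step 5: 2 trees catch fire, 2 burn out
  F....F
  ......
  ......
  ......
  ......

F....F
......
......
......
......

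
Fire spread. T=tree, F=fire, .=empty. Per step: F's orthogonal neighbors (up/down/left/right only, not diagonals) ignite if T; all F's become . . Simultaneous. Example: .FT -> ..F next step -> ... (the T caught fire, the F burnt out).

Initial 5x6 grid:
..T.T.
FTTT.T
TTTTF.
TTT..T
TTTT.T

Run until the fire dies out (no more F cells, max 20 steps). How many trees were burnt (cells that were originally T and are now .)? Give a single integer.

Answer: 15

Derivation:
Step 1: +3 fires, +2 burnt (F count now 3)
Step 2: +5 fires, +3 burnt (F count now 5)
Step 3: +4 fires, +5 burnt (F count now 4)
Step 4: +2 fires, +4 burnt (F count now 2)
Step 5: +1 fires, +2 burnt (F count now 1)
Step 6: +0 fires, +1 burnt (F count now 0)
Fire out after step 6
Initially T: 19, now '.': 26
Total burnt (originally-T cells now '.'): 15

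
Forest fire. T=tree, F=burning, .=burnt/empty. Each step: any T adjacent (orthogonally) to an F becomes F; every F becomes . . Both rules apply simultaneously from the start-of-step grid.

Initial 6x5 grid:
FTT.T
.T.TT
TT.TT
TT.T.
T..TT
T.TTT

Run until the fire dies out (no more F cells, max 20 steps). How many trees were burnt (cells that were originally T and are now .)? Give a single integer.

Answer: 9

Derivation:
Step 1: +1 fires, +1 burnt (F count now 1)
Step 2: +2 fires, +1 burnt (F count now 2)
Step 3: +1 fires, +2 burnt (F count now 1)
Step 4: +2 fires, +1 burnt (F count now 2)
Step 5: +1 fires, +2 burnt (F count now 1)
Step 6: +1 fires, +1 burnt (F count now 1)
Step 7: +1 fires, +1 burnt (F count now 1)
Step 8: +0 fires, +1 burnt (F count now 0)
Fire out after step 8
Initially T: 20, now '.': 19
Total burnt (originally-T cells now '.'): 9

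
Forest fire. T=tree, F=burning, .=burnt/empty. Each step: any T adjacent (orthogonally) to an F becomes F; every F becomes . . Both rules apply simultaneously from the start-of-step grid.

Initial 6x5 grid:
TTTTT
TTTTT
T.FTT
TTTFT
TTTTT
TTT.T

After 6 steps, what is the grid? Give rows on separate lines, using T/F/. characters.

Step 1: 5 trees catch fire, 2 burn out
  TTTTT
  TTFTT
  T..FT
  TTF.F
  TTTFT
  TTT.T
Step 2: 7 trees catch fire, 5 burn out
  TTFTT
  TF.FT
  T...F
  TF...
  TTF.F
  TTT.T
Step 3: 8 trees catch fire, 7 burn out
  TF.FT
  F...F
  T....
  F....
  TF...
  TTF.F
Step 4: 5 trees catch fire, 8 burn out
  F...F
  .....
  F....
  .....
  F....
  TF...
Step 5: 1 trees catch fire, 5 burn out
  .....
  .....
  .....
  .....
  .....
  F....
Step 6: 0 trees catch fire, 1 burn out
  .....
  .....
  .....
  .....
  .....
  .....

.....
.....
.....
.....
.....
.....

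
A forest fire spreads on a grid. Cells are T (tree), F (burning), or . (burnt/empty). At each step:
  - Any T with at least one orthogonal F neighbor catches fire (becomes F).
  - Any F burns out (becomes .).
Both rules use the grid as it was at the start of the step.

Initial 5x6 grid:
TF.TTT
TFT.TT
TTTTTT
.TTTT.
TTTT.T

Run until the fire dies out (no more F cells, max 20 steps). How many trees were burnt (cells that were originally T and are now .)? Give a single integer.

Answer: 22

Derivation:
Step 1: +4 fires, +2 burnt (F count now 4)
Step 2: +3 fires, +4 burnt (F count now 3)
Step 3: +3 fires, +3 burnt (F count now 3)
Step 4: +4 fires, +3 burnt (F count now 4)
Step 5: +4 fires, +4 burnt (F count now 4)
Step 6: +2 fires, +4 burnt (F count now 2)
Step 7: +2 fires, +2 burnt (F count now 2)
Step 8: +0 fires, +2 burnt (F count now 0)
Fire out after step 8
Initially T: 23, now '.': 29
Total burnt (originally-T cells now '.'): 22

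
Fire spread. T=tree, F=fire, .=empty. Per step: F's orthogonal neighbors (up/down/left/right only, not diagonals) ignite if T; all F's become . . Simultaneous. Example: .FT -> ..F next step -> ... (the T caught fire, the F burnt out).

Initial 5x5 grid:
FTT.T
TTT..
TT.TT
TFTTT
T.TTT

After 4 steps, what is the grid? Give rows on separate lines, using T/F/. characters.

Step 1: 5 trees catch fire, 2 burn out
  .FT.T
  FTT..
  TF.TT
  F.FTT
  T.TTT
Step 2: 6 trees catch fire, 5 burn out
  ..F.T
  .FT..
  F..TT
  ...FT
  F.FTT
Step 3: 4 trees catch fire, 6 burn out
  ....T
  ..F..
  ...FT
  ....F
  ...FT
Step 4: 2 trees catch fire, 4 burn out
  ....T
  .....
  ....F
  .....
  ....F

....T
.....
....F
.....
....F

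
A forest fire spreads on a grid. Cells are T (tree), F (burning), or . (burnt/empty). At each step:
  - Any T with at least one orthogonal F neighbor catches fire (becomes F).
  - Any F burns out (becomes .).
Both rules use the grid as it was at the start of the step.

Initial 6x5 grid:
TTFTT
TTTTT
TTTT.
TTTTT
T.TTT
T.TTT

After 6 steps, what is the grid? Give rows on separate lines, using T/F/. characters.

Step 1: 3 trees catch fire, 1 burn out
  TF.FT
  TTFTT
  TTTT.
  TTTTT
  T.TTT
  T.TTT
Step 2: 5 trees catch fire, 3 burn out
  F...F
  TF.FT
  TTFT.
  TTTTT
  T.TTT
  T.TTT
Step 3: 5 trees catch fire, 5 burn out
  .....
  F...F
  TF.F.
  TTFTT
  T.TTT
  T.TTT
Step 4: 4 trees catch fire, 5 burn out
  .....
  .....
  F....
  TF.FT
  T.FTT
  T.TTT
Step 5: 4 trees catch fire, 4 burn out
  .....
  .....
  .....
  F...F
  T..FT
  T.FTT
Step 6: 3 trees catch fire, 4 burn out
  .....
  .....
  .....
  .....
  F...F
  T..FT

.....
.....
.....
.....
F...F
T..FT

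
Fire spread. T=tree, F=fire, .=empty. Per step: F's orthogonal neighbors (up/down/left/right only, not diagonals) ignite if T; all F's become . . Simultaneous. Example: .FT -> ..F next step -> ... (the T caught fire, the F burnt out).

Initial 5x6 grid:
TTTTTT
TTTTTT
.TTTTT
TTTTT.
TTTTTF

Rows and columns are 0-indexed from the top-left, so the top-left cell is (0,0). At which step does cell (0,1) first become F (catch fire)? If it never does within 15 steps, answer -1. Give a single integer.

Step 1: cell (0,1)='T' (+1 fires, +1 burnt)
Step 2: cell (0,1)='T' (+2 fires, +1 burnt)
Step 3: cell (0,1)='T' (+3 fires, +2 burnt)
Step 4: cell (0,1)='T' (+5 fires, +3 burnt)
Step 5: cell (0,1)='T' (+6 fires, +5 burnt)
Step 6: cell (0,1)='T' (+5 fires, +6 burnt)
Step 7: cell (0,1)='T' (+2 fires, +5 burnt)
Step 8: cell (0,1)='F' (+2 fires, +2 burnt)
  -> target ignites at step 8
Step 9: cell (0,1)='.' (+1 fires, +2 burnt)
Step 10: cell (0,1)='.' (+0 fires, +1 burnt)
  fire out at step 10

8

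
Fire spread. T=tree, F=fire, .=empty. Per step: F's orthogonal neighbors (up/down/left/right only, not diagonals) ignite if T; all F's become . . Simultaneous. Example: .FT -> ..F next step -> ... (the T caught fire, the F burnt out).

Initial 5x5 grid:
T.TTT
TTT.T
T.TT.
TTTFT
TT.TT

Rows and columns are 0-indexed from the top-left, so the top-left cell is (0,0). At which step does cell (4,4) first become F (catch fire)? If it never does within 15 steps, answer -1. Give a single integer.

Step 1: cell (4,4)='T' (+4 fires, +1 burnt)
Step 2: cell (4,4)='F' (+3 fires, +4 burnt)
  -> target ignites at step 2
Step 3: cell (4,4)='.' (+3 fires, +3 burnt)
Step 4: cell (4,4)='.' (+4 fires, +3 burnt)
Step 5: cell (4,4)='.' (+2 fires, +4 burnt)
Step 6: cell (4,4)='.' (+2 fires, +2 burnt)
Step 7: cell (4,4)='.' (+1 fires, +2 burnt)
Step 8: cell (4,4)='.' (+0 fires, +1 burnt)
  fire out at step 8

2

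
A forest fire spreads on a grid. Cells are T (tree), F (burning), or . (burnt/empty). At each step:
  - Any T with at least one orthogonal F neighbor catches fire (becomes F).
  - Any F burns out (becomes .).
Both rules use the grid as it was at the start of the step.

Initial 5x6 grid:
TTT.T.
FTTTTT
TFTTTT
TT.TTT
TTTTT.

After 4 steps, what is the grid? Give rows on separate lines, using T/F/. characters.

Step 1: 5 trees catch fire, 2 burn out
  FTT.T.
  .FTTTT
  F.FTTT
  TF.TTT
  TTTTT.
Step 2: 5 trees catch fire, 5 burn out
  .FT.T.
  ..FTTT
  ...FTT
  F..TTT
  TFTTT.
Step 3: 6 trees catch fire, 5 burn out
  ..F.T.
  ...FTT
  ....FT
  ...FTT
  F.FTT.
Step 4: 4 trees catch fire, 6 burn out
  ....T.
  ....FT
  .....F
  ....FT
  ...FT.

....T.
....FT
.....F
....FT
...FT.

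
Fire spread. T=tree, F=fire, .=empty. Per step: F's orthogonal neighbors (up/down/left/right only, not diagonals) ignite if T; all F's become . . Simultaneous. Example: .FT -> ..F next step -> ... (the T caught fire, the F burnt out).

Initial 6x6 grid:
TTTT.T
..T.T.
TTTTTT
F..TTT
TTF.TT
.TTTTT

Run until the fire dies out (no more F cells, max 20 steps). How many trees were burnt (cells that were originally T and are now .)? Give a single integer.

Step 1: +4 fires, +2 burnt (F count now 4)
Step 2: +3 fires, +4 burnt (F count now 3)
Step 3: +2 fires, +3 burnt (F count now 2)
Step 4: +4 fires, +2 burnt (F count now 4)
Step 5: +5 fires, +4 burnt (F count now 5)
Step 6: +5 fires, +5 burnt (F count now 5)
Step 7: +1 fires, +5 burnt (F count now 1)
Step 8: +0 fires, +1 burnt (F count now 0)
Fire out after step 8
Initially T: 25, now '.': 35
Total burnt (originally-T cells now '.'): 24

Answer: 24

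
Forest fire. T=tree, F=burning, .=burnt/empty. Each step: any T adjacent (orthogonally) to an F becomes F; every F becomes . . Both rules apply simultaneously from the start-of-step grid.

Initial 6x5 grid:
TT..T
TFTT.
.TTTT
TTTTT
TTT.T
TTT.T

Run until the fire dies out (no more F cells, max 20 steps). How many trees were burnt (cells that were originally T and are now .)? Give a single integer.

Step 1: +4 fires, +1 burnt (F count now 4)
Step 2: +4 fires, +4 burnt (F count now 4)
Step 3: +4 fires, +4 burnt (F count now 4)
Step 4: +5 fires, +4 burnt (F count now 5)
Step 5: +3 fires, +5 burnt (F count now 3)
Step 6: +1 fires, +3 burnt (F count now 1)
Step 7: +1 fires, +1 burnt (F count now 1)
Step 8: +0 fires, +1 burnt (F count now 0)
Fire out after step 8
Initially T: 23, now '.': 29
Total burnt (originally-T cells now '.'): 22

Answer: 22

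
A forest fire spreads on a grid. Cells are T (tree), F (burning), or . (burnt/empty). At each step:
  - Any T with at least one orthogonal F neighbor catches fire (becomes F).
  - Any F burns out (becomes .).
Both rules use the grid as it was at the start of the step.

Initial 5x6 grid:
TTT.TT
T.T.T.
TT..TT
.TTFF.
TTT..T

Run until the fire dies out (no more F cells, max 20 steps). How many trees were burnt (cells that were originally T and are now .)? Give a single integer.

Step 1: +2 fires, +2 burnt (F count now 2)
Step 2: +4 fires, +2 burnt (F count now 4)
Step 3: +3 fires, +4 burnt (F count now 3)
Step 4: +3 fires, +3 burnt (F count now 3)
Step 5: +1 fires, +3 burnt (F count now 1)
Step 6: +1 fires, +1 burnt (F count now 1)
Step 7: +1 fires, +1 burnt (F count now 1)
Step 8: +1 fires, +1 burnt (F count now 1)
Step 9: +1 fires, +1 burnt (F count now 1)
Step 10: +0 fires, +1 burnt (F count now 0)
Fire out after step 10
Initially T: 18, now '.': 29
Total burnt (originally-T cells now '.'): 17

Answer: 17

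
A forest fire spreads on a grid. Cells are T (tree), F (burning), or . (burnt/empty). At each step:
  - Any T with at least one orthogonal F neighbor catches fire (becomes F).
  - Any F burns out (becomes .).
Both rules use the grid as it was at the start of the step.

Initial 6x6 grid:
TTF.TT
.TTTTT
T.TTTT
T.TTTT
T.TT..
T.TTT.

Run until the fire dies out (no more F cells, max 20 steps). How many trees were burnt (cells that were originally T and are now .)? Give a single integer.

Answer: 22

Derivation:
Step 1: +2 fires, +1 burnt (F count now 2)
Step 2: +4 fires, +2 burnt (F count now 4)
Step 3: +3 fires, +4 burnt (F count now 3)
Step 4: +5 fires, +3 burnt (F count now 5)
Step 5: +5 fires, +5 burnt (F count now 5)
Step 6: +2 fires, +5 burnt (F count now 2)
Step 7: +1 fires, +2 burnt (F count now 1)
Step 8: +0 fires, +1 burnt (F count now 0)
Fire out after step 8
Initially T: 26, now '.': 32
Total burnt (originally-T cells now '.'): 22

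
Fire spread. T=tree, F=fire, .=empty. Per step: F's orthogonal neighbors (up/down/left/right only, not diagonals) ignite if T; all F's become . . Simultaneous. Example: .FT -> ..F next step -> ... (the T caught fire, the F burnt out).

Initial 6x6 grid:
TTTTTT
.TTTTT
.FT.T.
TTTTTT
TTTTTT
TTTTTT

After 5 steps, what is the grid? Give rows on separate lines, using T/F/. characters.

Step 1: 3 trees catch fire, 1 burn out
  TTTTTT
  .FTTTT
  ..F.T.
  TFTTTT
  TTTTTT
  TTTTTT
Step 2: 5 trees catch fire, 3 burn out
  TFTTTT
  ..FTTT
  ....T.
  F.FTTT
  TFTTTT
  TTTTTT
Step 3: 7 trees catch fire, 5 burn out
  F.FTTT
  ...FTT
  ....T.
  ...FTT
  F.FTTT
  TFTTTT
Step 4: 6 trees catch fire, 7 burn out
  ...FTT
  ....FT
  ....T.
  ....FT
  ...FTT
  F.FTTT
Step 5: 6 trees catch fire, 6 burn out
  ....FT
  .....F
  ....F.
  .....F
  ....FT
  ...FTT

....FT
.....F
....F.
.....F
....FT
...FTT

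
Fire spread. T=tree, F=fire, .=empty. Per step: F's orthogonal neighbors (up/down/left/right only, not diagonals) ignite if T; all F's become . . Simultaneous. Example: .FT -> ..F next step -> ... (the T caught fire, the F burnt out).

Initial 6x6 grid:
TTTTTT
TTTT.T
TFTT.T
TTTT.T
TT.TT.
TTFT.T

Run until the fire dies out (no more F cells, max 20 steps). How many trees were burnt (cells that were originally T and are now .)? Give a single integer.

Answer: 27

Derivation:
Step 1: +6 fires, +2 burnt (F count now 6)
Step 2: +9 fires, +6 burnt (F count now 9)
Step 3: +6 fires, +9 burnt (F count now 6)
Step 4: +1 fires, +6 burnt (F count now 1)
Step 5: +1 fires, +1 burnt (F count now 1)
Step 6: +1 fires, +1 burnt (F count now 1)
Step 7: +1 fires, +1 burnt (F count now 1)
Step 8: +1 fires, +1 burnt (F count now 1)
Step 9: +1 fires, +1 burnt (F count now 1)
Step 10: +0 fires, +1 burnt (F count now 0)
Fire out after step 10
Initially T: 28, now '.': 35
Total burnt (originally-T cells now '.'): 27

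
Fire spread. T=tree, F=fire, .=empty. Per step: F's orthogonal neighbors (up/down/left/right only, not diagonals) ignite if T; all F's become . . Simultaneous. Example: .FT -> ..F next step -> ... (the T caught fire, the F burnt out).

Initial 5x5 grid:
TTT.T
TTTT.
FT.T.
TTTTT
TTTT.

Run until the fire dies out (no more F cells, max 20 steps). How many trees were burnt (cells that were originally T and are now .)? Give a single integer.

Answer: 18

Derivation:
Step 1: +3 fires, +1 burnt (F count now 3)
Step 2: +4 fires, +3 burnt (F count now 4)
Step 3: +4 fires, +4 burnt (F count now 4)
Step 4: +4 fires, +4 burnt (F count now 4)
Step 5: +3 fires, +4 burnt (F count now 3)
Step 6: +0 fires, +3 burnt (F count now 0)
Fire out after step 6
Initially T: 19, now '.': 24
Total burnt (originally-T cells now '.'): 18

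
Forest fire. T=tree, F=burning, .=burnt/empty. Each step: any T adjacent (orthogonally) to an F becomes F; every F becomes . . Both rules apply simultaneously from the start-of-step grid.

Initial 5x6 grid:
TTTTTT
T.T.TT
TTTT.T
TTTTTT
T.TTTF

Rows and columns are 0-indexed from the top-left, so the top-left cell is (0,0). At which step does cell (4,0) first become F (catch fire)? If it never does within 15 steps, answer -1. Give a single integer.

Step 1: cell (4,0)='T' (+2 fires, +1 burnt)
Step 2: cell (4,0)='T' (+3 fires, +2 burnt)
Step 3: cell (4,0)='T' (+3 fires, +3 burnt)
Step 4: cell (4,0)='T' (+4 fires, +3 burnt)
Step 5: cell (4,0)='T' (+3 fires, +4 burnt)
Step 6: cell (4,0)='T' (+4 fires, +3 burnt)
Step 7: cell (4,0)='F' (+3 fires, +4 burnt)
  -> target ignites at step 7
Step 8: cell (4,0)='.' (+2 fires, +3 burnt)
Step 9: cell (4,0)='.' (+1 fires, +2 burnt)
Step 10: cell (4,0)='.' (+0 fires, +1 burnt)
  fire out at step 10

7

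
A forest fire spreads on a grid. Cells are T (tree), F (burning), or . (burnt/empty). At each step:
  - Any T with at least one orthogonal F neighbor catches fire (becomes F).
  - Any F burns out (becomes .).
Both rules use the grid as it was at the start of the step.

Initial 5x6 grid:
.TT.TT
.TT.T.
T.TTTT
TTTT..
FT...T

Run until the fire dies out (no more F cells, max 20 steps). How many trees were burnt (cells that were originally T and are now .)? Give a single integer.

Step 1: +2 fires, +1 burnt (F count now 2)
Step 2: +2 fires, +2 burnt (F count now 2)
Step 3: +1 fires, +2 burnt (F count now 1)
Step 4: +2 fires, +1 burnt (F count now 2)
Step 5: +2 fires, +2 burnt (F count now 2)
Step 6: +3 fires, +2 burnt (F count now 3)
Step 7: +3 fires, +3 burnt (F count now 3)
Step 8: +1 fires, +3 burnt (F count now 1)
Step 9: +1 fires, +1 burnt (F count now 1)
Step 10: +0 fires, +1 burnt (F count now 0)
Fire out after step 10
Initially T: 18, now '.': 29
Total burnt (originally-T cells now '.'): 17

Answer: 17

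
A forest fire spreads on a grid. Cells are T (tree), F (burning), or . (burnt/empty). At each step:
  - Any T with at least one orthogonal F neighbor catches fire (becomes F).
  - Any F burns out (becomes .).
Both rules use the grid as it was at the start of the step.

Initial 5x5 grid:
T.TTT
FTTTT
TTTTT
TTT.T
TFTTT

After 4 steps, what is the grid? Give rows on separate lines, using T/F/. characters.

Step 1: 6 trees catch fire, 2 burn out
  F.TTT
  .FTTT
  FTTTT
  TFT.T
  F.FTT
Step 2: 5 trees catch fire, 6 burn out
  ..TTT
  ..FTT
  .FTTT
  F.F.T
  ...FT
Step 3: 4 trees catch fire, 5 burn out
  ..FTT
  ...FT
  ..FTT
  ....T
  ....F
Step 4: 4 trees catch fire, 4 burn out
  ...FT
  ....F
  ...FT
  ....F
  .....

...FT
....F
...FT
....F
.....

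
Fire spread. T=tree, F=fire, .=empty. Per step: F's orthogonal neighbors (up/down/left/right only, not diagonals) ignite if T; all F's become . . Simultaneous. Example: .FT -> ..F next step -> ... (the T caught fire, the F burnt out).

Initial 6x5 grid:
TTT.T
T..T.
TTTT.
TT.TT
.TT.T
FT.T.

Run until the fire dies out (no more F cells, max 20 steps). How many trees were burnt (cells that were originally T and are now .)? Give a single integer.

Answer: 17

Derivation:
Step 1: +1 fires, +1 burnt (F count now 1)
Step 2: +1 fires, +1 burnt (F count now 1)
Step 3: +2 fires, +1 burnt (F count now 2)
Step 4: +2 fires, +2 burnt (F count now 2)
Step 5: +2 fires, +2 burnt (F count now 2)
Step 6: +2 fires, +2 burnt (F count now 2)
Step 7: +3 fires, +2 burnt (F count now 3)
Step 8: +2 fires, +3 burnt (F count now 2)
Step 9: +2 fires, +2 burnt (F count now 2)
Step 10: +0 fires, +2 burnt (F count now 0)
Fire out after step 10
Initially T: 19, now '.': 28
Total burnt (originally-T cells now '.'): 17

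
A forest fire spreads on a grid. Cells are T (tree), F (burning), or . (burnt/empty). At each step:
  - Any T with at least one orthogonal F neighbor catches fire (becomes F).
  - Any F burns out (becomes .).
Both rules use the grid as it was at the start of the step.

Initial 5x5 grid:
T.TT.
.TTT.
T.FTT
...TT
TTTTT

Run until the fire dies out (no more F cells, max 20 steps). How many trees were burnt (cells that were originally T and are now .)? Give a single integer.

Step 1: +2 fires, +1 burnt (F count now 2)
Step 2: +5 fires, +2 burnt (F count now 5)
Step 3: +3 fires, +5 burnt (F count now 3)
Step 4: +2 fires, +3 burnt (F count now 2)
Step 5: +1 fires, +2 burnt (F count now 1)
Step 6: +1 fires, +1 burnt (F count now 1)
Step 7: +0 fires, +1 burnt (F count now 0)
Fire out after step 7
Initially T: 16, now '.': 23
Total burnt (originally-T cells now '.'): 14

Answer: 14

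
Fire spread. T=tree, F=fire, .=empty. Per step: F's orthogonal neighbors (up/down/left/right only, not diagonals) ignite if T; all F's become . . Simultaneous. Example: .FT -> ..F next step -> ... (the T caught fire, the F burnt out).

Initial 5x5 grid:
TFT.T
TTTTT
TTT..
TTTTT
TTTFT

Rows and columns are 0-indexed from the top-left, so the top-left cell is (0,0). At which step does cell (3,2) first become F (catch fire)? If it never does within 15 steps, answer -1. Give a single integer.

Step 1: cell (3,2)='T' (+6 fires, +2 burnt)
Step 2: cell (3,2)='F' (+6 fires, +6 burnt)
  -> target ignites at step 2
Step 3: cell (3,2)='.' (+5 fires, +6 burnt)
Step 4: cell (3,2)='.' (+2 fires, +5 burnt)
Step 5: cell (3,2)='.' (+1 fires, +2 burnt)
Step 6: cell (3,2)='.' (+0 fires, +1 burnt)
  fire out at step 6

2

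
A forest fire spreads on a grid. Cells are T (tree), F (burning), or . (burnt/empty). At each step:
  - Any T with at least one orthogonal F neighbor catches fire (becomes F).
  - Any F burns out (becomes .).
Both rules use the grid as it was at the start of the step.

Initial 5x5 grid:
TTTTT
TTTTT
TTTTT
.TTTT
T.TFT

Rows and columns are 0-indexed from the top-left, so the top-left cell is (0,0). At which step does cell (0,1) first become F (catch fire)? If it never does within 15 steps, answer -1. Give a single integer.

Step 1: cell (0,1)='T' (+3 fires, +1 burnt)
Step 2: cell (0,1)='T' (+3 fires, +3 burnt)
Step 3: cell (0,1)='T' (+4 fires, +3 burnt)
Step 4: cell (0,1)='T' (+4 fires, +4 burnt)
Step 5: cell (0,1)='T' (+4 fires, +4 burnt)
Step 6: cell (0,1)='F' (+2 fires, +4 burnt)
  -> target ignites at step 6
Step 7: cell (0,1)='.' (+1 fires, +2 burnt)
Step 8: cell (0,1)='.' (+0 fires, +1 burnt)
  fire out at step 8

6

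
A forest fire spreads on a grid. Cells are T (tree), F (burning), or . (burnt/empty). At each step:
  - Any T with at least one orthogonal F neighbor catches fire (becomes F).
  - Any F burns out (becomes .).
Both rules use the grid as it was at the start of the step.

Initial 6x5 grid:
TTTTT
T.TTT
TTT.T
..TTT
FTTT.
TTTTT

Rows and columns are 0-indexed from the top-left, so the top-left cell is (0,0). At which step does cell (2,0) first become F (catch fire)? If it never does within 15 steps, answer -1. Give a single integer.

Step 1: cell (2,0)='T' (+2 fires, +1 burnt)
Step 2: cell (2,0)='T' (+2 fires, +2 burnt)
Step 3: cell (2,0)='T' (+3 fires, +2 burnt)
Step 4: cell (2,0)='T' (+3 fires, +3 burnt)
Step 5: cell (2,0)='T' (+4 fires, +3 burnt)
Step 6: cell (2,0)='F' (+4 fires, +4 burnt)
  -> target ignites at step 6
Step 7: cell (2,0)='.' (+4 fires, +4 burnt)
Step 8: cell (2,0)='.' (+2 fires, +4 burnt)
Step 9: cell (2,0)='.' (+0 fires, +2 burnt)
  fire out at step 9

6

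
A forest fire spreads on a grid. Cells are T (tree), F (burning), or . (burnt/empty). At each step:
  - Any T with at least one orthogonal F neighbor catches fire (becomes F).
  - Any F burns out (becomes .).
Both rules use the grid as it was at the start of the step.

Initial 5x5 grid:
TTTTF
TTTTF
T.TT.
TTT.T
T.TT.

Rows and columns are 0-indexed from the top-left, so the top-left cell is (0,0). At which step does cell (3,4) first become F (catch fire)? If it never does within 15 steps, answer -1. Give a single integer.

Step 1: cell (3,4)='T' (+2 fires, +2 burnt)
Step 2: cell (3,4)='T' (+3 fires, +2 burnt)
Step 3: cell (3,4)='T' (+3 fires, +3 burnt)
Step 4: cell (3,4)='T' (+3 fires, +3 burnt)
Step 5: cell (3,4)='T' (+3 fires, +3 burnt)
Step 6: cell (3,4)='T' (+2 fires, +3 burnt)
Step 7: cell (3,4)='T' (+1 fires, +2 burnt)
Step 8: cell (3,4)='T' (+0 fires, +1 burnt)
  fire out at step 8
Target never catches fire within 15 steps

-1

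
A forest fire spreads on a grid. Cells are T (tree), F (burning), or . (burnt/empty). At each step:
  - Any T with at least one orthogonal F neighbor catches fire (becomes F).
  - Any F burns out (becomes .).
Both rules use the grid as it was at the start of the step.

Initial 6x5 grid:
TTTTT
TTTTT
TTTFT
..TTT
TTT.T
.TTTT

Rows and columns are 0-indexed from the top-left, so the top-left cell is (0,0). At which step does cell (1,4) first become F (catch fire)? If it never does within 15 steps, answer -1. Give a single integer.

Step 1: cell (1,4)='T' (+4 fires, +1 burnt)
Step 2: cell (1,4)='F' (+6 fires, +4 burnt)
  -> target ignites at step 2
Step 3: cell (1,4)='.' (+6 fires, +6 burnt)
Step 4: cell (1,4)='.' (+5 fires, +6 burnt)
Step 5: cell (1,4)='.' (+4 fires, +5 burnt)
Step 6: cell (1,4)='.' (+0 fires, +4 burnt)
  fire out at step 6

2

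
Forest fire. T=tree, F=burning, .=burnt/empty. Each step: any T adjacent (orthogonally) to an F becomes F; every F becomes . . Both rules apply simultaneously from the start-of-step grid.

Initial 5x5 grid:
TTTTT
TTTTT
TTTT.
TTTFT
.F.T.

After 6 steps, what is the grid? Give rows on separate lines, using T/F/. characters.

Step 1: 5 trees catch fire, 2 burn out
  TTTTT
  TTTTT
  TTTF.
  TFF.F
  ...F.
Step 2: 4 trees catch fire, 5 burn out
  TTTTT
  TTTFT
  TFF..
  F....
  .....
Step 3: 5 trees catch fire, 4 burn out
  TTTFT
  TFF.F
  F....
  .....
  .....
Step 4: 4 trees catch fire, 5 burn out
  TFF.F
  F....
  .....
  .....
  .....
Step 5: 1 trees catch fire, 4 burn out
  F....
  .....
  .....
  .....
  .....
Step 6: 0 trees catch fire, 1 burn out
  .....
  .....
  .....
  .....
  .....

.....
.....
.....
.....
.....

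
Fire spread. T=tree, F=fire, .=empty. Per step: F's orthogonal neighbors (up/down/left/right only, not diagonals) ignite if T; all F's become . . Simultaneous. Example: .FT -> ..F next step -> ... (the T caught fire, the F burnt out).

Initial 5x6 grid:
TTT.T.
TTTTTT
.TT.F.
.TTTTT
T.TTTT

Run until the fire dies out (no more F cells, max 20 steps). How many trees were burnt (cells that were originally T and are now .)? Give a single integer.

Step 1: +2 fires, +1 burnt (F count now 2)
Step 2: +6 fires, +2 burnt (F count now 6)
Step 3: +4 fires, +6 burnt (F count now 4)
Step 4: +5 fires, +4 burnt (F count now 5)
Step 5: +3 fires, +5 burnt (F count now 3)
Step 6: +1 fires, +3 burnt (F count now 1)
Step 7: +0 fires, +1 burnt (F count now 0)
Fire out after step 7
Initially T: 22, now '.': 29
Total burnt (originally-T cells now '.'): 21

Answer: 21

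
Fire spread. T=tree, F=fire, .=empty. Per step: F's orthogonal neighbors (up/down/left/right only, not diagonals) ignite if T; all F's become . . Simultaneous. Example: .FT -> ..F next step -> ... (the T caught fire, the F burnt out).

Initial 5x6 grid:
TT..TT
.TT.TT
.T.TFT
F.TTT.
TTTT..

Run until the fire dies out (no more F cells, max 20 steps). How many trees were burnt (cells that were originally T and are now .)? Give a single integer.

Step 1: +5 fires, +2 burnt (F count now 5)
Step 2: +4 fires, +5 burnt (F count now 4)
Step 3: +4 fires, +4 burnt (F count now 4)
Step 4: +0 fires, +4 burnt (F count now 0)
Fire out after step 4
Initially T: 18, now '.': 25
Total burnt (originally-T cells now '.'): 13

Answer: 13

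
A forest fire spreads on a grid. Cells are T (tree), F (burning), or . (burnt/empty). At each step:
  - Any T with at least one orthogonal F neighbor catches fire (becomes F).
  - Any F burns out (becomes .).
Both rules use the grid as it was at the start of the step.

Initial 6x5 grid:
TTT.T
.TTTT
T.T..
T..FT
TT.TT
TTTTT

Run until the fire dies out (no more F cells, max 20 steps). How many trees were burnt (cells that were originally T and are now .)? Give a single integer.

Step 1: +2 fires, +1 burnt (F count now 2)
Step 2: +2 fires, +2 burnt (F count now 2)
Step 3: +2 fires, +2 burnt (F count now 2)
Step 4: +1 fires, +2 burnt (F count now 1)
Step 5: +2 fires, +1 burnt (F count now 2)
Step 6: +1 fires, +2 burnt (F count now 1)
Step 7: +1 fires, +1 burnt (F count now 1)
Step 8: +1 fires, +1 burnt (F count now 1)
Step 9: +0 fires, +1 burnt (F count now 0)
Fire out after step 9
Initially T: 21, now '.': 21
Total burnt (originally-T cells now '.'): 12

Answer: 12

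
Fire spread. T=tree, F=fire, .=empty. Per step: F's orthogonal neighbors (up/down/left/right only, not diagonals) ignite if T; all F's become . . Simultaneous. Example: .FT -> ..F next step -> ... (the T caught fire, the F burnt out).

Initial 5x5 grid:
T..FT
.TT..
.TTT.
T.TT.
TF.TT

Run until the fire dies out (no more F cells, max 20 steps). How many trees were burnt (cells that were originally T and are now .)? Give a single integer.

Answer: 3

Derivation:
Step 1: +2 fires, +2 burnt (F count now 2)
Step 2: +1 fires, +2 burnt (F count now 1)
Step 3: +0 fires, +1 burnt (F count now 0)
Fire out after step 3
Initially T: 13, now '.': 15
Total burnt (originally-T cells now '.'): 3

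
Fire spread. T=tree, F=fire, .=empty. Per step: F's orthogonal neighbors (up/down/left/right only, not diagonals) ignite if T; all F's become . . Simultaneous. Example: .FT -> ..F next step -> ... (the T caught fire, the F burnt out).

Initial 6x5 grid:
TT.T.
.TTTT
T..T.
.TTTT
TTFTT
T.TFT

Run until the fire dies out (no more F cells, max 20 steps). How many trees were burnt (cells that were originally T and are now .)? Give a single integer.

Answer: 19

Derivation:
Step 1: +5 fires, +2 burnt (F count now 5)
Step 2: +4 fires, +5 burnt (F count now 4)
Step 3: +3 fires, +4 burnt (F count now 3)
Step 4: +1 fires, +3 burnt (F count now 1)
Step 5: +3 fires, +1 burnt (F count now 3)
Step 6: +1 fires, +3 burnt (F count now 1)
Step 7: +1 fires, +1 burnt (F count now 1)
Step 8: +1 fires, +1 burnt (F count now 1)
Step 9: +0 fires, +1 burnt (F count now 0)
Fire out after step 9
Initially T: 20, now '.': 29
Total burnt (originally-T cells now '.'): 19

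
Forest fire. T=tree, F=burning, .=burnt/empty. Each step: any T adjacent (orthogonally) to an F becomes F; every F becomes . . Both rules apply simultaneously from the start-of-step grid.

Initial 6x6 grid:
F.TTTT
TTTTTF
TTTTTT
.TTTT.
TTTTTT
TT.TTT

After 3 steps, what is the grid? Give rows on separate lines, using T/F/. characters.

Step 1: 4 trees catch fire, 2 burn out
  ..TTTF
  FTTTF.
  TTTTTF
  .TTTT.
  TTTTTT
  TT.TTT
Step 2: 5 trees catch fire, 4 burn out
  ..TTF.
  .FTF..
  FTTTF.
  .TTTT.
  TTTTTT
  TT.TTT
Step 3: 5 trees catch fire, 5 burn out
  ..TF..
  ..F...
  .FTF..
  .TTTF.
  TTTTTT
  TT.TTT

..TF..
..F...
.FTF..
.TTTF.
TTTTTT
TT.TTT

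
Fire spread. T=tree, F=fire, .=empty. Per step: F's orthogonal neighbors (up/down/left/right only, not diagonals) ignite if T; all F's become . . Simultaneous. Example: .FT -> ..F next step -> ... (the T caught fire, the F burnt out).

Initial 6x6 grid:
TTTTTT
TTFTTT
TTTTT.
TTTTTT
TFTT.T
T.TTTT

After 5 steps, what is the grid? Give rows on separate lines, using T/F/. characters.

Step 1: 7 trees catch fire, 2 burn out
  TTFTTT
  TF.FTT
  TTFTT.
  TFTTTT
  F.FT.T
  T.TTTT
Step 2: 11 trees catch fire, 7 burn out
  TF.FTT
  F...FT
  TF.FT.
  F.FTTT
  ...F.T
  F.FTTT
Step 3: 7 trees catch fire, 11 burn out
  F...FT
  .....F
  F...F.
  ...FTT
  .....T
  ...FTT
Step 4: 3 trees catch fire, 7 burn out
  .....F
  ......
  ......
  ....FT
  .....T
  ....FT
Step 5: 2 trees catch fire, 3 burn out
  ......
  ......
  ......
  .....F
  .....T
  .....F

......
......
......
.....F
.....T
.....F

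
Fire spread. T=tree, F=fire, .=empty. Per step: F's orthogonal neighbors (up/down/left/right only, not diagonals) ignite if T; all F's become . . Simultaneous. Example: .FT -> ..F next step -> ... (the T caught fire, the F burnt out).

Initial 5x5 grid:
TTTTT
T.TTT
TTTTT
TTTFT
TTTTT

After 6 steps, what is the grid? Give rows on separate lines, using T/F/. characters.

Step 1: 4 trees catch fire, 1 burn out
  TTTTT
  T.TTT
  TTTFT
  TTF.F
  TTTFT
Step 2: 6 trees catch fire, 4 burn out
  TTTTT
  T.TFT
  TTF.F
  TF...
  TTF.F
Step 3: 6 trees catch fire, 6 burn out
  TTTFT
  T.F.F
  TF...
  F....
  TF...
Step 4: 4 trees catch fire, 6 burn out
  TTF.F
  T....
  F....
  .....
  F....
Step 5: 2 trees catch fire, 4 burn out
  TF...
  F....
  .....
  .....
  .....
Step 6: 1 trees catch fire, 2 burn out
  F....
  .....
  .....
  .....
  .....

F....
.....
.....
.....
.....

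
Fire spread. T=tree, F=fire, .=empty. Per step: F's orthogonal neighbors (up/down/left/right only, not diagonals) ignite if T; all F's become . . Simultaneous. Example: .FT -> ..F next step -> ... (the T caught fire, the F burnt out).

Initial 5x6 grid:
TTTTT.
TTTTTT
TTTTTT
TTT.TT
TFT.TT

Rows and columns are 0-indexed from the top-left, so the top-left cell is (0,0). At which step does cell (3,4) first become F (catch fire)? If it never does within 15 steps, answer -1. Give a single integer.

Step 1: cell (3,4)='T' (+3 fires, +1 burnt)
Step 2: cell (3,4)='T' (+3 fires, +3 burnt)
Step 3: cell (3,4)='T' (+3 fires, +3 burnt)
Step 4: cell (3,4)='T' (+4 fires, +3 burnt)
Step 5: cell (3,4)='T' (+4 fires, +4 burnt)
Step 6: cell (3,4)='F' (+4 fires, +4 burnt)
  -> target ignites at step 6
Step 7: cell (3,4)='.' (+4 fires, +4 burnt)
Step 8: cell (3,4)='.' (+1 fires, +4 burnt)
Step 9: cell (3,4)='.' (+0 fires, +1 burnt)
  fire out at step 9

6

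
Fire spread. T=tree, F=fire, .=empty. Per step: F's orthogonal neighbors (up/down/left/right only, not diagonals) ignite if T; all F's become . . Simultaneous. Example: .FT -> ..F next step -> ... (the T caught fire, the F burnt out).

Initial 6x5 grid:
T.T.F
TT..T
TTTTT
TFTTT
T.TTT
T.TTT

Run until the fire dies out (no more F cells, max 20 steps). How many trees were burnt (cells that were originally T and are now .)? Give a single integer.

Answer: 21

Derivation:
Step 1: +4 fires, +2 burnt (F count now 4)
Step 2: +7 fires, +4 burnt (F count now 7)
Step 3: +6 fires, +7 burnt (F count now 6)
Step 4: +3 fires, +6 burnt (F count now 3)
Step 5: +1 fires, +3 burnt (F count now 1)
Step 6: +0 fires, +1 burnt (F count now 0)
Fire out after step 6
Initially T: 22, now '.': 29
Total burnt (originally-T cells now '.'): 21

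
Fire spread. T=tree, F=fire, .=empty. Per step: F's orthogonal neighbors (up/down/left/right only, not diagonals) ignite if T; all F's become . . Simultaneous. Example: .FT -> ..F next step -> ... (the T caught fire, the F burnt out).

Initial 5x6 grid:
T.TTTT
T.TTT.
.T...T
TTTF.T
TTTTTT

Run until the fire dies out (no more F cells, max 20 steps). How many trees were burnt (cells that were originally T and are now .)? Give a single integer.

Answer: 12

Derivation:
Step 1: +2 fires, +1 burnt (F count now 2)
Step 2: +3 fires, +2 burnt (F count now 3)
Step 3: +4 fires, +3 burnt (F count now 4)
Step 4: +2 fires, +4 burnt (F count now 2)
Step 5: +1 fires, +2 burnt (F count now 1)
Step 6: +0 fires, +1 burnt (F count now 0)
Fire out after step 6
Initially T: 21, now '.': 21
Total burnt (originally-T cells now '.'): 12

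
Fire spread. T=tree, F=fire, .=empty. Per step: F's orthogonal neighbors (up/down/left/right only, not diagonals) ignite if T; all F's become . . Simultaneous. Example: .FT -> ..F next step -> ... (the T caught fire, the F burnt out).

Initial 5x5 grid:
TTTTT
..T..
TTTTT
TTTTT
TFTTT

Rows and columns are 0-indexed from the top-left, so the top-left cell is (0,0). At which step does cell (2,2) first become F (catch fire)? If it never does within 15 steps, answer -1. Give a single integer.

Step 1: cell (2,2)='T' (+3 fires, +1 burnt)
Step 2: cell (2,2)='T' (+4 fires, +3 burnt)
Step 3: cell (2,2)='F' (+4 fires, +4 burnt)
  -> target ignites at step 3
Step 4: cell (2,2)='.' (+3 fires, +4 burnt)
Step 5: cell (2,2)='.' (+2 fires, +3 burnt)
Step 6: cell (2,2)='.' (+2 fires, +2 burnt)
Step 7: cell (2,2)='.' (+2 fires, +2 burnt)
Step 8: cell (2,2)='.' (+0 fires, +2 burnt)
  fire out at step 8

3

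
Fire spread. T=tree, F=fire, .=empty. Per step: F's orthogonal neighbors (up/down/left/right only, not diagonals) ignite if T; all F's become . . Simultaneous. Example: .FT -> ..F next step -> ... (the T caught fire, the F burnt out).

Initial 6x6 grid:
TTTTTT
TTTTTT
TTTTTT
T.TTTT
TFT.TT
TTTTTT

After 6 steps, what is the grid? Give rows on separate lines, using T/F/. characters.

Step 1: 3 trees catch fire, 1 burn out
  TTTTTT
  TTTTTT
  TTTTTT
  T.TTTT
  F.F.TT
  TFTTTT
Step 2: 4 trees catch fire, 3 burn out
  TTTTTT
  TTTTTT
  TTTTTT
  F.FTTT
  ....TT
  F.FTTT
Step 3: 4 trees catch fire, 4 burn out
  TTTTTT
  TTTTTT
  FTFTTT
  ...FTT
  ....TT
  ...FTT
Step 4: 6 trees catch fire, 4 burn out
  TTTTTT
  FTFTTT
  .F.FTT
  ....FT
  ....TT
  ....FT
Step 5: 8 trees catch fire, 6 burn out
  FTFTTT
  .F.FTT
  ....FT
  .....F
  ....FT
  .....F
Step 6: 5 trees catch fire, 8 burn out
  .F.FTT
  ....FT
  .....F
  ......
  .....F
  ......

.F.FTT
....FT
.....F
......
.....F
......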